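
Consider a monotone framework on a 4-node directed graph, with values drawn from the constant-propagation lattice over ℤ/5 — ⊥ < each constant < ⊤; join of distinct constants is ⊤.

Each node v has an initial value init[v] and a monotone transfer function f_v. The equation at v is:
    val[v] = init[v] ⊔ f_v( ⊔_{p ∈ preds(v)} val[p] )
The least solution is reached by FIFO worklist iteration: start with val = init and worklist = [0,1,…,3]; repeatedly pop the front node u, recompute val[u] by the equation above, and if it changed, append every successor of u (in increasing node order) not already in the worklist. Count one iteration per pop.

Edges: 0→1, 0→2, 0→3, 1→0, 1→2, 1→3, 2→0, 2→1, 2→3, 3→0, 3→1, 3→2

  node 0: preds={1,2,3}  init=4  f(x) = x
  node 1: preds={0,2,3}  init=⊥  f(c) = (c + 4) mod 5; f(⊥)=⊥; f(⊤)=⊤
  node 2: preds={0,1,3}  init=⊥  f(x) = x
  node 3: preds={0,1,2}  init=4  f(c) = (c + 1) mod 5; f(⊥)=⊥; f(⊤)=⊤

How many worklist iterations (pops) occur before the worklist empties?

9

Trace (9 dequeues):
  [1] u=0 | in 4 | out 4 | ==
  [2] u=1 | in 4 | out 3 | prev ⊥ | push {0}
  [3] u=2 | in ⊤ | out ⊤ | prev ⊥ | push {1}
  [4] u=3 | in ⊤ | out ⊤ | prev 4 | push {2}
  [5] u=0 | in ⊤ | out ⊤ | prev 4 | push {3}
  [6] u=1 | in ⊤ | out ⊤ | prev 3 | push {0}
  [7] u=2 | in ⊤ | out ⊤ | ==
  [8] u=3 | in ⊤ | out ⊤ | ==
  [9] u=0 | in ⊤ | out ⊤ | ==

Converged values:
  [0] ⊤
  [1] ⊤
  [2] ⊤
  [3] ⊤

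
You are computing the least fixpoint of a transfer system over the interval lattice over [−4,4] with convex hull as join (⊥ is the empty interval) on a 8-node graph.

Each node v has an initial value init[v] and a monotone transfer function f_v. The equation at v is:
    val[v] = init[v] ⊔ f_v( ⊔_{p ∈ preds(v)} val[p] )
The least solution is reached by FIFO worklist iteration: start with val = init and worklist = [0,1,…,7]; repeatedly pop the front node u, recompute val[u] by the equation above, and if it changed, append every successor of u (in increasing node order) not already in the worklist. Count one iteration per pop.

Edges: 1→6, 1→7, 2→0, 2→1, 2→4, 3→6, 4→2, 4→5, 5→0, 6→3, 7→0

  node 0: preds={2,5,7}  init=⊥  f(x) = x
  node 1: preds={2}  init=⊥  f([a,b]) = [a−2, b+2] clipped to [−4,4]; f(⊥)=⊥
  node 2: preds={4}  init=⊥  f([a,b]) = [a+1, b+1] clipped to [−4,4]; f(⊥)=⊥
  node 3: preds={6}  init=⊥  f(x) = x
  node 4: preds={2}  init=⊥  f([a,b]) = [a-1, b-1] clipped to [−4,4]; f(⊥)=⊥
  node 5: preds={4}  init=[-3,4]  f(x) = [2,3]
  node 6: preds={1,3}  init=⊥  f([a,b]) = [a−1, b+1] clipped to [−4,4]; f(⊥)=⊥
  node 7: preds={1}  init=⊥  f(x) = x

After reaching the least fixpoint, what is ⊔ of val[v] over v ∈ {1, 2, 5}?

Iteration log — 8 steps:
  step 1. node 0  ⊔preds=[-3,4]  new=[-3,4]  old=⊥  +wl: 
  step 2. node 1  ⊔preds=⊥  new=⊥  stable
  step 3. node 2  ⊔preds=⊥  new=⊥  stable
  step 4. node 3  ⊔preds=⊥  new=⊥  stable
  step 5. node 4  ⊔preds=⊥  new=⊥  stable
  step 6. node 5  ⊔preds=⊥  new=[-3,4]  stable
  step 7. node 6  ⊔preds=⊥  new=⊥  stable
  step 8. node 7  ⊔preds=⊥  new=⊥  stable

Least fixpoint reached:
  node 0: [-3,4]
  node 1: ⊥
  node 2: ⊥
  node 3: ⊥
  node 4: ⊥
  node 5: [-3,4]
  node 6: ⊥
  node 7: ⊥

[-3,4]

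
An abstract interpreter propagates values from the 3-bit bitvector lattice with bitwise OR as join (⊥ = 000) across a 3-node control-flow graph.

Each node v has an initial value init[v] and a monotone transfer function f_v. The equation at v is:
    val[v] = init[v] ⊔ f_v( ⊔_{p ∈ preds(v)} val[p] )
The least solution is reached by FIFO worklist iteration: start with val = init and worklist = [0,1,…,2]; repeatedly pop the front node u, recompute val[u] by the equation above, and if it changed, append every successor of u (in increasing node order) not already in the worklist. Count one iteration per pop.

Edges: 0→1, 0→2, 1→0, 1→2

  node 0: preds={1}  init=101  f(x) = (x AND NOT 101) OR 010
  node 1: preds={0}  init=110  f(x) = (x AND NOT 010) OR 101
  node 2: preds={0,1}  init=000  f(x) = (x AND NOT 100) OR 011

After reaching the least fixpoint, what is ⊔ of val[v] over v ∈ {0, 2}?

111

Trace (4 dequeues):
  [1] u=0 | in 110 | out 111 | prev 101 | push {}
  [2] u=1 | in 111 | out 111 | prev 110 | push {0}
  [3] u=2 | in 111 | out 011 | prev 000 | push {}
  [4] u=0 | in 111 | out 111 | ==

Converged values:
  [0] 111
  [1] 111
  [2] 011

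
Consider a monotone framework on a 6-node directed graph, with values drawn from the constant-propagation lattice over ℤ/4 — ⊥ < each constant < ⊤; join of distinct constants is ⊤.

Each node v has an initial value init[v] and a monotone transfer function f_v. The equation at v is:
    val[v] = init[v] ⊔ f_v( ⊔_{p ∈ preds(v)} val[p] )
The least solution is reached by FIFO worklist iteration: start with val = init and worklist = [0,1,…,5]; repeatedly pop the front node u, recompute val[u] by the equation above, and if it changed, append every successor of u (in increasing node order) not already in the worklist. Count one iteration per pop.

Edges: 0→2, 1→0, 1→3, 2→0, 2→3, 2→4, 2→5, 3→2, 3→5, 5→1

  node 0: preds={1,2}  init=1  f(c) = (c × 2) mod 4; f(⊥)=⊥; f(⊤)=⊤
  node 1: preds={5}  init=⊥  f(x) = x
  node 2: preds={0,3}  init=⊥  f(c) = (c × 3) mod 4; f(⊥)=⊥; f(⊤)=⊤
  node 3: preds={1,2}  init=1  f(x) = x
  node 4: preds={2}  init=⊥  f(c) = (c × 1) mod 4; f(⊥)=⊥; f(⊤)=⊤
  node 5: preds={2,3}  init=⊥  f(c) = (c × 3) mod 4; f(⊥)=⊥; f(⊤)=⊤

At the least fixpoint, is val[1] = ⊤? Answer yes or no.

Worklist (13 pops):
  #1 pop 0: in=⊥ → 1 (no change)
  #2 pop 1: in=⊥ → ⊥ (no change)
  #3 pop 2: in=1 → 3 (was ⊥); enqueue [0]
  #4 pop 3: in=3 → ⊤ (was 1); enqueue [2]
  #5 pop 4: in=3 → 3 (was ⊥); enqueue []
  #6 pop 5: in=⊤ → ⊤ (was ⊥); enqueue [1]
  #7 pop 0: in=3 → ⊤ (was 1); enqueue []
  #8 pop 2: in=⊤ → ⊤ (was 3); enqueue [0,3,4,5]
  #9 pop 1: in=⊤ → ⊤ (was ⊥); enqueue []
  #10 pop 0: in=⊤ → ⊤ (no change)
  #11 pop 3: in=⊤ → ⊤ (no change)
  #12 pop 4: in=⊤ → ⊤ (was 3); enqueue []
  #13 pop 5: in=⊤ → ⊤ (no change)

Fixpoint:
  val[0] = ⊤
  val[1] = ⊤
  val[2] = ⊤
  val[3] = ⊤
  val[4] = ⊤
  val[5] = ⊤

yes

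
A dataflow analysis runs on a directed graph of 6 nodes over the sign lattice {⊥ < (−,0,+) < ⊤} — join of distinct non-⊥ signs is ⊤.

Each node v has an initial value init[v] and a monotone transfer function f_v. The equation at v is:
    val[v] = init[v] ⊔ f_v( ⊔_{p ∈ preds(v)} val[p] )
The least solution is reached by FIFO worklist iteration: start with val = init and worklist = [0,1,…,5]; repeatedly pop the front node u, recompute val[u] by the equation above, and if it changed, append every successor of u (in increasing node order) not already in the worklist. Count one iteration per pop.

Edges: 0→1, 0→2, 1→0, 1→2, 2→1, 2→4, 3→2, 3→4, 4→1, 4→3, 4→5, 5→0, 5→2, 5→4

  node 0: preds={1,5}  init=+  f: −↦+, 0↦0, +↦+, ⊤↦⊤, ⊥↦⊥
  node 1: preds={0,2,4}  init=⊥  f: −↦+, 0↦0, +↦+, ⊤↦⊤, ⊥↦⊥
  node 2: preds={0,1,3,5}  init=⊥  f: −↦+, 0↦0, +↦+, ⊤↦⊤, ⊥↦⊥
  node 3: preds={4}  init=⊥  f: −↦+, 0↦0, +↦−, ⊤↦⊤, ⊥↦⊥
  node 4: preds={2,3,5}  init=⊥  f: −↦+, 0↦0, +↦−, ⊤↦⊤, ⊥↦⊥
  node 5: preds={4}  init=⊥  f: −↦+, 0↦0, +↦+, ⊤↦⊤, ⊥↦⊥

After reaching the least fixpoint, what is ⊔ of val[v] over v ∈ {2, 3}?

⊤

Trace (18 dequeues):
  [1] u=0 | in ⊥ | out + | ==
  [2] u=1 | in + | out + | prev ⊥ | push {0}
  [3] u=2 | in + | out + | prev ⊥ | push {1}
  [4] u=3 | in ⊥ | out ⊥ | ==
  [5] u=4 | in + | out − | prev ⊥ | push {3}
  [6] u=5 | in − | out + | prev ⊥ | push {2,4}
  [7] u=0 | in + | out + | ==
  [8] u=1 | in ⊤ | out ⊤ | prev + | push {0}
  [9] u=3 | in − | out + | prev ⊥ | push {}
  [10] u=2 | in ⊤ | out ⊤ | prev + | push {1}
  [11] u=4 | in ⊤ | out ⊤ | prev − | push {3,5}
  [12] u=0 | in ⊤ | out ⊤ | prev + | push {2}
  [13] u=1 | in ⊤ | out ⊤ | ==
  [14] u=3 | in ⊤ | out ⊤ | prev + | push {4}
  [15] u=5 | in ⊤ | out ⊤ | prev + | push {0}
  [16] u=2 | in ⊤ | out ⊤ | ==
  [17] u=4 | in ⊤ | out ⊤ | ==
  [18] u=0 | in ⊤ | out ⊤ | ==

Converged values:
  [0] ⊤
  [1] ⊤
  [2] ⊤
  [3] ⊤
  [4] ⊤
  [5] ⊤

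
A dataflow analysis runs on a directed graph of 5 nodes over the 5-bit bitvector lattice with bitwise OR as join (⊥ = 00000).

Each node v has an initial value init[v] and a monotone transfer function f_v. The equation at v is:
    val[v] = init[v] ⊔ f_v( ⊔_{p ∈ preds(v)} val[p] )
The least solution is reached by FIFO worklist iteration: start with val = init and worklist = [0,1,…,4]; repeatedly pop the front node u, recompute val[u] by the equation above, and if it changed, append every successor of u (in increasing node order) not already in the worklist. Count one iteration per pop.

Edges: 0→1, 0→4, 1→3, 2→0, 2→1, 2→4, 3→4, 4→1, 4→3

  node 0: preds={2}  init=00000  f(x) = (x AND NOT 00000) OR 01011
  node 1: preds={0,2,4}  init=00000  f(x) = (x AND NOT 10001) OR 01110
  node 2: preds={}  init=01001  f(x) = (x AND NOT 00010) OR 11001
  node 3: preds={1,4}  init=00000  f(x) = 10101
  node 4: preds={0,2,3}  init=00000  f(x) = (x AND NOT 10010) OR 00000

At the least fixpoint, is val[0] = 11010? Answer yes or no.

Iteration log — 9 steps:
  step 1. node 0  ⊔preds=01001  new=01011  old=00000  +wl: 
  step 2. node 1  ⊔preds=01011  new=01110  old=00000  +wl: 
  step 3. node 2  ⊔preds=00000  new=11001  old=01001  +wl: 0,1
  step 4. node 3  ⊔preds=01110  new=10101  old=00000  +wl: 
  step 5. node 4  ⊔preds=11111  new=01101  old=00000  +wl: 3
  step 6. node 0  ⊔preds=11001  new=11011  old=01011  +wl: 4
  step 7. node 1  ⊔preds=11111  new=01110  stable
  step 8. node 3  ⊔preds=01111  new=10101  stable
  step 9. node 4  ⊔preds=11111  new=01101  stable

Least fixpoint reached:
  node 0: 11011
  node 1: 01110
  node 2: 11001
  node 3: 10101
  node 4: 01101

no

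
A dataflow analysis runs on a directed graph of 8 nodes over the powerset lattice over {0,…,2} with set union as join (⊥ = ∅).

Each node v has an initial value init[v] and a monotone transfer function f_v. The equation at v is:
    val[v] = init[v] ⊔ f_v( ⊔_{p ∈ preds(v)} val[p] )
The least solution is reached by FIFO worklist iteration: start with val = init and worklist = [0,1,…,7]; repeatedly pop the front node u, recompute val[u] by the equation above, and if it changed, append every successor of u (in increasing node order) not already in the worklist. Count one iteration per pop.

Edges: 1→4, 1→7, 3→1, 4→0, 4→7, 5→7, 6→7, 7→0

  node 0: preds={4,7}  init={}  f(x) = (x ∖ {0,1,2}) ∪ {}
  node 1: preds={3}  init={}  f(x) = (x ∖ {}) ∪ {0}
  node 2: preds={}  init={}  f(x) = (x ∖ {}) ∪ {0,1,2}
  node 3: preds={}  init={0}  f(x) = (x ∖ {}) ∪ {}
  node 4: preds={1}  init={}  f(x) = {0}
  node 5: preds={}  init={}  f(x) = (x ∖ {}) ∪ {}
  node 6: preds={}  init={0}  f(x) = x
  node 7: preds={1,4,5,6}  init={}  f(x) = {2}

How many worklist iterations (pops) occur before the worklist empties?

9

Worklist (9 pops):
  #1 pop 0: in={} → {} (no change)
  #2 pop 1: in={0} → {0} (was {}); enqueue []
  #3 pop 2: in={} → {0,1,2} (was {}); enqueue []
  #4 pop 3: in={} → {0} (no change)
  #5 pop 4: in={0} → {0} (was {}); enqueue [0]
  #6 pop 5: in={} → {} (no change)
  #7 pop 6: in={} → {0} (no change)
  #8 pop 7: in={0} → {2} (was {}); enqueue []
  #9 pop 0: in={0,2} → {} (no change)

Fixpoint:
  val[0] = {}
  val[1] = {0}
  val[2] = {0,1,2}
  val[3] = {0}
  val[4] = {0}
  val[5] = {}
  val[6] = {0}
  val[7] = {2}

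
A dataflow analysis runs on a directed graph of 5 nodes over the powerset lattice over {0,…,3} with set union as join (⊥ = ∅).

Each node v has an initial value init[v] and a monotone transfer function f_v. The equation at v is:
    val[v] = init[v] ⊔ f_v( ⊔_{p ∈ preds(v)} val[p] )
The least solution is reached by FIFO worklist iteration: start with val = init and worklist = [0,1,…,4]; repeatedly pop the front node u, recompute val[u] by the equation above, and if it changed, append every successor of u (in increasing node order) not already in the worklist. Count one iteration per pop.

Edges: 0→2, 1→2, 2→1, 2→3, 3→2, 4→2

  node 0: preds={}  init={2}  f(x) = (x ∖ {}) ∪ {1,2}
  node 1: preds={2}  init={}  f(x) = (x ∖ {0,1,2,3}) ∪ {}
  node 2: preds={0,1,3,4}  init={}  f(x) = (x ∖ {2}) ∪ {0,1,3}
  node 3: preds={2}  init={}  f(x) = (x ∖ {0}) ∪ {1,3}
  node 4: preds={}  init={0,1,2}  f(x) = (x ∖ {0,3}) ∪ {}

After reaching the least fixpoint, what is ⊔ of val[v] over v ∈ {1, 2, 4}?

Worklist (7 pops):
  #1 pop 0: in={} → {1,2} (was {2}); enqueue []
  #2 pop 1: in={} → {} (no change)
  #3 pop 2: in={0,1,2} → {0,1,3} (was {}); enqueue [1]
  #4 pop 3: in={0,1,3} → {1,3} (was {}); enqueue [2]
  #5 pop 4: in={} → {0,1,2} (no change)
  #6 pop 1: in={0,1,3} → {} (no change)
  #7 pop 2: in={0,1,2,3} → {0,1,3} (no change)

Fixpoint:
  val[0] = {1,2}
  val[1] = {}
  val[2] = {0,1,3}
  val[3] = {1,3}
  val[4] = {0,1,2}

{0,1,2,3}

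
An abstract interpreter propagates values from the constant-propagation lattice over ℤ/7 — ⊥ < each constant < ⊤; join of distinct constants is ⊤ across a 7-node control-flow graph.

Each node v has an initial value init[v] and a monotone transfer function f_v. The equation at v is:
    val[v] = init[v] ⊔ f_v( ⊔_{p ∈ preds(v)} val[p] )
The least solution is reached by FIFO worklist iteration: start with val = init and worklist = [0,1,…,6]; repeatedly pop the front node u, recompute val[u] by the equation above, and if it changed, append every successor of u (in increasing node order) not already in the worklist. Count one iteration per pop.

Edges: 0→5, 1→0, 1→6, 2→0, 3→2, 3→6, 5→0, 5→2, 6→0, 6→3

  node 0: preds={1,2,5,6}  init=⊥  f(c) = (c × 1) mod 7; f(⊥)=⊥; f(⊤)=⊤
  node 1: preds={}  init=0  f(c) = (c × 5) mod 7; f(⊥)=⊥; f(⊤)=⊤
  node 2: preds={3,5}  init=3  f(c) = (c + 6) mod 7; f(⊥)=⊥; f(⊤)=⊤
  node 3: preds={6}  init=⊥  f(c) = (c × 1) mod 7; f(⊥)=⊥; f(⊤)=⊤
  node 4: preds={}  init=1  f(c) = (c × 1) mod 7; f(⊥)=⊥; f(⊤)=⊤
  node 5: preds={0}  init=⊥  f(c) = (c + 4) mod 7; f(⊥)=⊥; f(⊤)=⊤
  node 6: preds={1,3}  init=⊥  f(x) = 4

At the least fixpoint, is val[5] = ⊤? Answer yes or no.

Worklist (13 pops):
  #1 pop 0: in=⊤ → ⊤ (was ⊥); enqueue []
  #2 pop 1: in=⊥ → 0 (no change)
  #3 pop 2: in=⊥ → 3 (no change)
  #4 pop 3: in=⊥ → ⊥ (no change)
  #5 pop 4: in=⊥ → 1 (no change)
  #6 pop 5: in=⊤ → ⊤ (was ⊥); enqueue [0,2]
  #7 pop 6: in=0 → 4 (was ⊥); enqueue [3]
  #8 pop 0: in=⊤ → ⊤ (no change)
  #9 pop 2: in=⊤ → ⊤ (was 3); enqueue [0]
  #10 pop 3: in=4 → 4 (was ⊥); enqueue [2,6]
  #11 pop 0: in=⊤ → ⊤ (no change)
  #12 pop 2: in=⊤ → ⊤ (no change)
  #13 pop 6: in=⊤ → 4 (no change)

Fixpoint:
  val[0] = ⊤
  val[1] = 0
  val[2] = ⊤
  val[3] = 4
  val[4] = 1
  val[5] = ⊤
  val[6] = 4

yes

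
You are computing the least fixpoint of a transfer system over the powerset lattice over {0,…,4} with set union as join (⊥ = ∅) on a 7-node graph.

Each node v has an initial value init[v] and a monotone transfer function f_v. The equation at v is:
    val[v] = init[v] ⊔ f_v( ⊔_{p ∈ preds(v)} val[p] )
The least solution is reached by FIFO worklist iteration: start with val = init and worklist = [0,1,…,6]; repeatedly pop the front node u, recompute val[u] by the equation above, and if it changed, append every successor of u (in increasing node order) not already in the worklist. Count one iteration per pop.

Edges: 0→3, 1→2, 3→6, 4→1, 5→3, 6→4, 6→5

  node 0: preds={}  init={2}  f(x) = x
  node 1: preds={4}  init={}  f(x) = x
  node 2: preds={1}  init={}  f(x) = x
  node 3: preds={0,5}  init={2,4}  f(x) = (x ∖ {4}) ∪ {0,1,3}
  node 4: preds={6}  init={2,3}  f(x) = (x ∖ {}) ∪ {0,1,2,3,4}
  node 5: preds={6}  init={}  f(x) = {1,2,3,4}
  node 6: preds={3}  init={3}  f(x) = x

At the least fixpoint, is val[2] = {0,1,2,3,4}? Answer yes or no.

yes

Iteration log — 12 steps:
  step 1. node 0  ⊔preds={}  new={2}  stable
  step 2. node 1  ⊔preds={2,3}  new={2,3}  old={}  +wl: 
  step 3. node 2  ⊔preds={2,3}  new={2,3}  old={}  +wl: 
  step 4. node 3  ⊔preds={2}  new={0,1,2,3,4}  old={2,4}  +wl: 
  step 5. node 4  ⊔preds={3}  new={0,1,2,3,4}  old={2,3}  +wl: 1
  step 6. node 5  ⊔preds={3}  new={1,2,3,4}  old={}  +wl: 3
  step 7. node 6  ⊔preds={0,1,2,3,4}  new={0,1,2,3,4}  old={3}  +wl: 4,5
  step 8. node 1  ⊔preds={0,1,2,3,4}  new={0,1,2,3,4}  old={2,3}  +wl: 2
  step 9. node 3  ⊔preds={1,2,3,4}  new={0,1,2,3,4}  stable
  step 10. node 4  ⊔preds={0,1,2,3,4}  new={0,1,2,3,4}  stable
  step 11. node 5  ⊔preds={0,1,2,3,4}  new={1,2,3,4}  stable
  step 12. node 2  ⊔preds={0,1,2,3,4}  new={0,1,2,3,4}  old={2,3}  +wl: 

Least fixpoint reached:
  node 0: {2}
  node 1: {0,1,2,3,4}
  node 2: {0,1,2,3,4}
  node 3: {0,1,2,3,4}
  node 4: {0,1,2,3,4}
  node 5: {1,2,3,4}
  node 6: {0,1,2,3,4}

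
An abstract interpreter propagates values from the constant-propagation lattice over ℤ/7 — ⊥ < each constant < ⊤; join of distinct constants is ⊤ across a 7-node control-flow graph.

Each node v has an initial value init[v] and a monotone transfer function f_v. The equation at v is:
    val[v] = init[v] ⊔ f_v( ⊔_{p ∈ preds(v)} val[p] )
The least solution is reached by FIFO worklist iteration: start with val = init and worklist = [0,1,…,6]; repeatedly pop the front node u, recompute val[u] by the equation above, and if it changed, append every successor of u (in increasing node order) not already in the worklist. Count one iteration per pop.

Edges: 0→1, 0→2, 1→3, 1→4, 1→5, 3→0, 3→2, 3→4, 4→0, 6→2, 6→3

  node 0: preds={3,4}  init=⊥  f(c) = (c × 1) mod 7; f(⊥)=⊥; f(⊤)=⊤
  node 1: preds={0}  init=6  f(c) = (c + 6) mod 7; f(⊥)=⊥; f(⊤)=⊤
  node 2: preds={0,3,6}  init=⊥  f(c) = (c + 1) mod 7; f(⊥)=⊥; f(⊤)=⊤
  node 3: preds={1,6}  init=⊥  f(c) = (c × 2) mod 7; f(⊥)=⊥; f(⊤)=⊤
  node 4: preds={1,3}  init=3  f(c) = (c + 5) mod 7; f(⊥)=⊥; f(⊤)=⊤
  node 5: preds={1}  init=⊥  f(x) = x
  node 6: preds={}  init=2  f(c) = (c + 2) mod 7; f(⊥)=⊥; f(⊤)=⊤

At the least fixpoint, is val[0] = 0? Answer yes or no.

Worklist (10 pops):
  #1 pop 0: in=3 → 3 (was ⊥); enqueue []
  #2 pop 1: in=3 → ⊤ (was 6); enqueue []
  #3 pop 2: in=⊤ → ⊤ (was ⊥); enqueue []
  #4 pop 3: in=⊤ → ⊤ (was ⊥); enqueue [0,2]
  #5 pop 4: in=⊤ → ⊤ (was 3); enqueue []
  #6 pop 5: in=⊤ → ⊤ (was ⊥); enqueue []
  #7 pop 6: in=⊥ → 2 (no change)
  #8 pop 0: in=⊤ → ⊤ (was 3); enqueue [1]
  #9 pop 2: in=⊤ → ⊤ (no change)
  #10 pop 1: in=⊤ → ⊤ (no change)

Fixpoint:
  val[0] = ⊤
  val[1] = ⊤
  val[2] = ⊤
  val[3] = ⊤
  val[4] = ⊤
  val[5] = ⊤
  val[6] = 2

no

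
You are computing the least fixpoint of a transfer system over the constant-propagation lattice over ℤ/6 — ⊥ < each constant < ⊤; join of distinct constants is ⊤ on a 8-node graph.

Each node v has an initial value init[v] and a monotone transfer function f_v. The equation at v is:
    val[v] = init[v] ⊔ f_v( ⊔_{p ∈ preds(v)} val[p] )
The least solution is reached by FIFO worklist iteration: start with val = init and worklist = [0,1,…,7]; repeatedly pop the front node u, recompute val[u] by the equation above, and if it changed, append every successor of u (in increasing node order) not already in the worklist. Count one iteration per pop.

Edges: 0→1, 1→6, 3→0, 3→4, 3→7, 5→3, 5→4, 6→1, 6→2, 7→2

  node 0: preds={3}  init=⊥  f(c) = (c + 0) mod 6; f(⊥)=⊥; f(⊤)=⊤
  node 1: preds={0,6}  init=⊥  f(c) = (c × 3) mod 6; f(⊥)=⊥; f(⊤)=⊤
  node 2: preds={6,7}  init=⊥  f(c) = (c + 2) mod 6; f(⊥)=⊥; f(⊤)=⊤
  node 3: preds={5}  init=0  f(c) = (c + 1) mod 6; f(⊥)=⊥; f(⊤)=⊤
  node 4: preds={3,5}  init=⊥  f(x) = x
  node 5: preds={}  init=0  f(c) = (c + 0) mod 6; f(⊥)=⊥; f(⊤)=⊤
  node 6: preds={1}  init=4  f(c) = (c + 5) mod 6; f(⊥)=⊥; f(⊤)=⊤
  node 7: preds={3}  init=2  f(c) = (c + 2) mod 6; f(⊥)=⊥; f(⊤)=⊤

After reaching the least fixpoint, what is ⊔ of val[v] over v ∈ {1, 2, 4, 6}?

Iteration log — 11 steps:
  step 1. node 0  ⊔preds=0  new=0  old=⊥  +wl: 
  step 2. node 1  ⊔preds=⊤  new=⊤  old=⊥  +wl: 
  step 3. node 2  ⊔preds=⊤  new=⊤  old=⊥  +wl: 
  step 4. node 3  ⊔preds=0  new=⊤  old=0  +wl: 0
  step 5. node 4  ⊔preds=⊤  new=⊤  old=⊥  +wl: 
  step 6. node 5  ⊔preds=⊥  new=0  stable
  step 7. node 6  ⊔preds=⊤  new=⊤  old=4  +wl: 1,2
  step 8. node 7  ⊔preds=⊤  new=⊤  old=2  +wl: 
  step 9. node 0  ⊔preds=⊤  new=⊤  old=0  +wl: 
  step 10. node 1  ⊔preds=⊤  new=⊤  stable
  step 11. node 2  ⊔preds=⊤  new=⊤  stable

Least fixpoint reached:
  node 0: ⊤
  node 1: ⊤
  node 2: ⊤
  node 3: ⊤
  node 4: ⊤
  node 5: 0
  node 6: ⊤
  node 7: ⊤

⊤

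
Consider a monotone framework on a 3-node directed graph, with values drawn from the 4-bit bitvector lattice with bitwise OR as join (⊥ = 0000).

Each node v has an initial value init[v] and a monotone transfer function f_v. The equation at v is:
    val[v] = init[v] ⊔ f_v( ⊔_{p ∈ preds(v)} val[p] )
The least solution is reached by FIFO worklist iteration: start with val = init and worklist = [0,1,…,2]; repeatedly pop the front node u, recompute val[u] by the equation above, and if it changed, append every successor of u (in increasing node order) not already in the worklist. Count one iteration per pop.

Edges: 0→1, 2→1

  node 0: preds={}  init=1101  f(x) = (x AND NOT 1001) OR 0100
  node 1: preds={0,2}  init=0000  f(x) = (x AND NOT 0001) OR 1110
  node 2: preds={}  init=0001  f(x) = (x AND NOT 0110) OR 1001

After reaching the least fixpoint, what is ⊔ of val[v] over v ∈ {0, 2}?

1101

Worklist (4 pops):
  #1 pop 0: in=0000 → 1101 (no change)
  #2 pop 1: in=1101 → 1110 (was 0000); enqueue []
  #3 pop 2: in=0000 → 1001 (was 0001); enqueue [1]
  #4 pop 1: in=1101 → 1110 (no change)

Fixpoint:
  val[0] = 1101
  val[1] = 1110
  val[2] = 1001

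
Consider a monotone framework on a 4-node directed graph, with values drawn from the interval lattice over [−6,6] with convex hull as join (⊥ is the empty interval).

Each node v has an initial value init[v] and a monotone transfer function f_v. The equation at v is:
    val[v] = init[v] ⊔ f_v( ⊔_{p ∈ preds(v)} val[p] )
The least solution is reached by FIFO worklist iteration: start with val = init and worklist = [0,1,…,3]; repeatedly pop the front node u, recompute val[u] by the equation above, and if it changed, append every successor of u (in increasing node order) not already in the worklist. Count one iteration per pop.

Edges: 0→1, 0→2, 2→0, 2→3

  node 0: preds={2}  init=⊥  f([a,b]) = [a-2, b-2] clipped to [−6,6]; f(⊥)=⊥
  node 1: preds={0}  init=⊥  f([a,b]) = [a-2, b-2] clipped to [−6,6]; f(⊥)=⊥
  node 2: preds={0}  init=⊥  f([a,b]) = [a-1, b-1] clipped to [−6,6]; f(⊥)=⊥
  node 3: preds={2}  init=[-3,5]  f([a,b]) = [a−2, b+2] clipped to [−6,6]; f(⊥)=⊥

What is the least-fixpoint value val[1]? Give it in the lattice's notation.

Worklist (4 pops):
  #1 pop 0: in=⊥ → ⊥ (no change)
  #2 pop 1: in=⊥ → ⊥ (no change)
  #3 pop 2: in=⊥ → ⊥ (no change)
  #4 pop 3: in=⊥ → [-3,5] (no change)

Fixpoint:
  val[0] = ⊥
  val[1] = ⊥
  val[2] = ⊥
  val[3] = [-3,5]

⊥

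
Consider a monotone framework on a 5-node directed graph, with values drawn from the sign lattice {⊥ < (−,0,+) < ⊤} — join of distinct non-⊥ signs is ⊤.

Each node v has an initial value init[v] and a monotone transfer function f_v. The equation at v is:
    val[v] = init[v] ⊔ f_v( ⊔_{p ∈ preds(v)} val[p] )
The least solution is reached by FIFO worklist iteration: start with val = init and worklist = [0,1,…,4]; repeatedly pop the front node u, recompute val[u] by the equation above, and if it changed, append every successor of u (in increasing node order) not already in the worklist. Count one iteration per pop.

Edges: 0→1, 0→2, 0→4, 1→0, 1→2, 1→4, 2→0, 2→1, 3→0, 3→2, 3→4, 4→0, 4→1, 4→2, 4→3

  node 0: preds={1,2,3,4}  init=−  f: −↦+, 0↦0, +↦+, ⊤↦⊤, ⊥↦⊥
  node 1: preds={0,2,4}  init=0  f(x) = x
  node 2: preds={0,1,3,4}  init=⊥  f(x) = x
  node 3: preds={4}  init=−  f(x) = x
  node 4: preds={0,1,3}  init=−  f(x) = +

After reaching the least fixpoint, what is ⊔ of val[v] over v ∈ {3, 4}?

⊤

Trace (12 dequeues):
  [1] u=0 | in ⊤ | out ⊤ | prev − | push {}
  [2] u=1 | in ⊤ | out ⊤ | prev 0 | push {0}
  [3] u=2 | in ⊤ | out ⊤ | prev ⊥ | push {1}
  [4] u=3 | in − | out − | ==
  [5] u=4 | in ⊤ | out ⊤ | prev − | push {2,3}
  [6] u=0 | in ⊤ | out ⊤ | ==
  [7] u=1 | in ⊤ | out ⊤ | ==
  [8] u=2 | in ⊤ | out ⊤ | ==
  [9] u=3 | in ⊤ | out ⊤ | prev − | push {0,2,4}
  [10] u=0 | in ⊤ | out ⊤ | ==
  [11] u=2 | in ⊤ | out ⊤ | ==
  [12] u=4 | in ⊤ | out ⊤ | ==

Converged values:
  [0] ⊤
  [1] ⊤
  [2] ⊤
  [3] ⊤
  [4] ⊤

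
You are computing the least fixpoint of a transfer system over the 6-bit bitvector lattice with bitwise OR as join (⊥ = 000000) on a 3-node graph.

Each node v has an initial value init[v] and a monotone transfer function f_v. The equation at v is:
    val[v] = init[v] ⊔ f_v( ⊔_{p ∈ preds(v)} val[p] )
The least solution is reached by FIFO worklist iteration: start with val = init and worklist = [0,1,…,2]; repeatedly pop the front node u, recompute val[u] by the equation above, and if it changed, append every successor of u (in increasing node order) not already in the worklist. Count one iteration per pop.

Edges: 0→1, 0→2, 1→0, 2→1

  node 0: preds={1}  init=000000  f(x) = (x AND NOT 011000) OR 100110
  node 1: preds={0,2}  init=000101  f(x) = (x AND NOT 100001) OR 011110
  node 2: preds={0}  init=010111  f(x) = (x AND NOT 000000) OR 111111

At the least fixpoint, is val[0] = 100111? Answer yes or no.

Trace (5 dequeues):
  [1] u=0 | in 000101 | out 100111 | prev 000000 | push {}
  [2] u=1 | in 110111 | out 011111 | prev 000101 | push {0}
  [3] u=2 | in 100111 | out 111111 | prev 010111 | push {1}
  [4] u=0 | in 011111 | out 100111 | ==
  [5] u=1 | in 111111 | out 011111 | ==

Converged values:
  [0] 100111
  [1] 011111
  [2] 111111

yes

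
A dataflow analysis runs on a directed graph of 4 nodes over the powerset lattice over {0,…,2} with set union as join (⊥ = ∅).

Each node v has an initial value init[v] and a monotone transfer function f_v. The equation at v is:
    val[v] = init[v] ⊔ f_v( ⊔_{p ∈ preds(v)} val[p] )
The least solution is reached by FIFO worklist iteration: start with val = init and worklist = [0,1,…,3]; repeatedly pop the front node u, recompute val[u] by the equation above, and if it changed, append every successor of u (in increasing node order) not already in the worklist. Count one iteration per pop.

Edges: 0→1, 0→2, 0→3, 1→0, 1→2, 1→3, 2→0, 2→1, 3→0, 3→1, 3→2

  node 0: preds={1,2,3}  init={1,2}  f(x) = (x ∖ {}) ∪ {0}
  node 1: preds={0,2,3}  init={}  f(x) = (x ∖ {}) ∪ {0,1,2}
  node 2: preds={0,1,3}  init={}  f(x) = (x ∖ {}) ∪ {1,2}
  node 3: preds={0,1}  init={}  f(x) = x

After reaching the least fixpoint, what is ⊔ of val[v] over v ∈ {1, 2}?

{0,1,2}

Worklist (7 pops):
  #1 pop 0: in={} → {0,1,2} (was {1,2}); enqueue []
  #2 pop 1: in={0,1,2} → {0,1,2} (was {}); enqueue [0]
  #3 pop 2: in={0,1,2} → {0,1,2} (was {}); enqueue [1]
  #4 pop 3: in={0,1,2} → {0,1,2} (was {}); enqueue [2]
  #5 pop 0: in={0,1,2} → {0,1,2} (no change)
  #6 pop 1: in={0,1,2} → {0,1,2} (no change)
  #7 pop 2: in={0,1,2} → {0,1,2} (no change)

Fixpoint:
  val[0] = {0,1,2}
  val[1] = {0,1,2}
  val[2] = {0,1,2}
  val[3] = {0,1,2}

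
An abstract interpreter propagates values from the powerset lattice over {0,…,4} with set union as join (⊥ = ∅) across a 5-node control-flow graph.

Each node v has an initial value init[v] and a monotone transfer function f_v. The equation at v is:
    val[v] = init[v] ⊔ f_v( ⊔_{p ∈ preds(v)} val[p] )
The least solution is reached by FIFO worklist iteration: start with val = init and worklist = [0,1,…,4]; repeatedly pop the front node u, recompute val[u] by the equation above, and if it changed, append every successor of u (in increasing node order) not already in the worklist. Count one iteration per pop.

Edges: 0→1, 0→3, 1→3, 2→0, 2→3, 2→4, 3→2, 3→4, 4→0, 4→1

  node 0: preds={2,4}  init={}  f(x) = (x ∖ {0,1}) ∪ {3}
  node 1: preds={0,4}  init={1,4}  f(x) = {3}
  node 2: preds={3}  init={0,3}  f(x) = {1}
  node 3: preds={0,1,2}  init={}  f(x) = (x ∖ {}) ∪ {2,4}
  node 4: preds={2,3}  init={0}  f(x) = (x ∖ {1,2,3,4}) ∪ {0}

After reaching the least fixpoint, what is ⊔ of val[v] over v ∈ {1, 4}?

{0,1,3,4}

Iteration log — 7 steps:
  step 1. node 0  ⊔preds={0,3}  new={3}  old={}  +wl: 
  step 2. node 1  ⊔preds={0,3}  new={1,3,4}  old={1,4}  +wl: 
  step 3. node 2  ⊔preds={}  new={0,1,3}  old={0,3}  +wl: 0
  step 4. node 3  ⊔preds={0,1,3,4}  new={0,1,2,3,4}  old={}  +wl: 2
  step 5. node 4  ⊔preds={0,1,2,3,4}  new={0}  stable
  step 6. node 0  ⊔preds={0,1,3}  new={3}  stable
  step 7. node 2  ⊔preds={0,1,2,3,4}  new={0,1,3}  stable

Least fixpoint reached:
  node 0: {3}
  node 1: {1,3,4}
  node 2: {0,1,3}
  node 3: {0,1,2,3,4}
  node 4: {0}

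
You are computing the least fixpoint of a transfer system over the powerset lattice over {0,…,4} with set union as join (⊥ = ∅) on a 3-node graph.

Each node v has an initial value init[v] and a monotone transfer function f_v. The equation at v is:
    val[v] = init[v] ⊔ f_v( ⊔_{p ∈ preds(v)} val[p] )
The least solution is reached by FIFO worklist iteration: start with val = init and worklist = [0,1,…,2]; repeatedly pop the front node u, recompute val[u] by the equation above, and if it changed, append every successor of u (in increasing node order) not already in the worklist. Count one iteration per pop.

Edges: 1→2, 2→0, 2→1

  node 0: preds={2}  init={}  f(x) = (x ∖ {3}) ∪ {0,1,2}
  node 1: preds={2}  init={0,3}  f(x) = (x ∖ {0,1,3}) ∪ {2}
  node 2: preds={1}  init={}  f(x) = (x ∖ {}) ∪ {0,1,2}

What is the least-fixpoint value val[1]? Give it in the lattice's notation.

{0,2,3}

Worklist (5 pops):
  #1 pop 0: in={} → {0,1,2} (was {}); enqueue []
  #2 pop 1: in={} → {0,2,3} (was {0,3}); enqueue []
  #3 pop 2: in={0,2,3} → {0,1,2,3} (was {}); enqueue [0,1]
  #4 pop 0: in={0,1,2,3} → {0,1,2} (no change)
  #5 pop 1: in={0,1,2,3} → {0,2,3} (no change)

Fixpoint:
  val[0] = {0,1,2}
  val[1] = {0,2,3}
  val[2] = {0,1,2,3}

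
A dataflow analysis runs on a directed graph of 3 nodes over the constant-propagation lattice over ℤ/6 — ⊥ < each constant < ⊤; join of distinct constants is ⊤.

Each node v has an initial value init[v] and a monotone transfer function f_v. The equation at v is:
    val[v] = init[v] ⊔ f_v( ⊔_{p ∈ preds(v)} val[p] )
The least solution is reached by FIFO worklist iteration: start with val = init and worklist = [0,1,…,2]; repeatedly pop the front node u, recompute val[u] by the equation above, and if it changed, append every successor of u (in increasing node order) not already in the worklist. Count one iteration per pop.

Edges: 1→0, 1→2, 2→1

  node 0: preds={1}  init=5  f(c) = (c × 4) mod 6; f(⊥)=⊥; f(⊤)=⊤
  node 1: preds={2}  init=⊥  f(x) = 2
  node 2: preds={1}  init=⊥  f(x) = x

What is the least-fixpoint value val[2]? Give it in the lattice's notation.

Trace (5 dequeues):
  [1] u=0 | in ⊥ | out 5 | ==
  [2] u=1 | in ⊥ | out 2 | prev ⊥ | push {0}
  [3] u=2 | in 2 | out 2 | prev ⊥ | push {1}
  [4] u=0 | in 2 | out ⊤ | prev 5 | push {}
  [5] u=1 | in 2 | out 2 | ==

Converged values:
  [0] ⊤
  [1] 2
  [2] 2

2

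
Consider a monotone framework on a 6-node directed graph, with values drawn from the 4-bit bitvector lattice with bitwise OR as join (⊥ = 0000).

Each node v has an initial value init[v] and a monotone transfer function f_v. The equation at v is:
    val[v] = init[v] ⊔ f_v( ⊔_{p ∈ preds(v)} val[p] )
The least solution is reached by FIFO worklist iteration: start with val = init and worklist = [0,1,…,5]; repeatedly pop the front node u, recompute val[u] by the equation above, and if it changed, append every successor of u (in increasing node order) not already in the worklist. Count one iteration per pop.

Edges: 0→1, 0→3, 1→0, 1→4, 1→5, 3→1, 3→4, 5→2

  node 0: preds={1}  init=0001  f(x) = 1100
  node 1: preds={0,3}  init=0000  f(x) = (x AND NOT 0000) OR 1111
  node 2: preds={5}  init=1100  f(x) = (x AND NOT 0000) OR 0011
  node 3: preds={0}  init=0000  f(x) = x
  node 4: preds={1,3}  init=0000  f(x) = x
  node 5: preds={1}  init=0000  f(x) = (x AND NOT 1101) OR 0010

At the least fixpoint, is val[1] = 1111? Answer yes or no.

Iteration log — 9 steps:
  step 1. node 0  ⊔preds=0000  new=1101  old=0001  +wl: 
  step 2. node 1  ⊔preds=1101  new=1111  old=0000  +wl: 0
  step 3. node 2  ⊔preds=0000  new=1111  old=1100  +wl: 
  step 4. node 3  ⊔preds=1101  new=1101  old=0000  +wl: 1
  step 5. node 4  ⊔preds=1111  new=1111  old=0000  +wl: 
  step 6. node 5  ⊔preds=1111  new=0010  old=0000  +wl: 2
  step 7. node 0  ⊔preds=1111  new=1101  stable
  step 8. node 1  ⊔preds=1101  new=1111  stable
  step 9. node 2  ⊔preds=0010  new=1111  stable

Least fixpoint reached:
  node 0: 1101
  node 1: 1111
  node 2: 1111
  node 3: 1101
  node 4: 1111
  node 5: 0010

yes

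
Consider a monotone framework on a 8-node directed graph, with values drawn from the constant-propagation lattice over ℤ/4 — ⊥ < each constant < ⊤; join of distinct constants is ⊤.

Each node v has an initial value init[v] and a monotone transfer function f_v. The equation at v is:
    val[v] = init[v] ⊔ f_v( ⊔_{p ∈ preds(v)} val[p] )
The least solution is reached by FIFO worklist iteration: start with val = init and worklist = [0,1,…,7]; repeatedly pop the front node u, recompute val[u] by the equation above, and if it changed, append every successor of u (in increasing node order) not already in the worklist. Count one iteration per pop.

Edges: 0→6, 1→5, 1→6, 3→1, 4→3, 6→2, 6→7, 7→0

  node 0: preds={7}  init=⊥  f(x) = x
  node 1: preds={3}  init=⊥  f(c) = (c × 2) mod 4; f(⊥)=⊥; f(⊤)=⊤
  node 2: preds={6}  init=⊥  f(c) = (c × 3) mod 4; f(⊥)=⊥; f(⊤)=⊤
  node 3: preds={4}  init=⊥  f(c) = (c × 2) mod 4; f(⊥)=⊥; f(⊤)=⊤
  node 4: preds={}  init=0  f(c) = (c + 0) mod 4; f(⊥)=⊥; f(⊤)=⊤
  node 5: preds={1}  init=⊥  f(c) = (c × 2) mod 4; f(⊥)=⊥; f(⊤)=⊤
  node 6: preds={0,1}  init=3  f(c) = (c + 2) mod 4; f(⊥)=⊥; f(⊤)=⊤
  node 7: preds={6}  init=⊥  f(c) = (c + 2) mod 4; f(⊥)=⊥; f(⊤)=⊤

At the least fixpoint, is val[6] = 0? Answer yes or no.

Worklist (16 pops):
  #1 pop 0: in=⊥ → ⊥ (no change)
  #2 pop 1: in=⊥ → ⊥ (no change)
  #3 pop 2: in=3 → 1 (was ⊥); enqueue []
  #4 pop 3: in=0 → 0 (was ⊥); enqueue [1]
  #5 pop 4: in=⊥ → 0 (no change)
  #6 pop 5: in=⊥ → ⊥ (no change)
  #7 pop 6: in=⊥ → 3 (no change)
  #8 pop 7: in=3 → 1 (was ⊥); enqueue [0]
  #9 pop 1: in=0 → 0 (was ⊥); enqueue [5,6]
  #10 pop 0: in=1 → 1 (was ⊥); enqueue []
  #11 pop 5: in=0 → 0 (was ⊥); enqueue []
  #12 pop 6: in=⊤ → ⊤ (was 3); enqueue [2,7]
  #13 pop 2: in=⊤ → ⊤ (was 1); enqueue []
  #14 pop 7: in=⊤ → ⊤ (was 1); enqueue [0]
  #15 pop 0: in=⊤ → ⊤ (was 1); enqueue [6]
  #16 pop 6: in=⊤ → ⊤ (no change)

Fixpoint:
  val[0] = ⊤
  val[1] = 0
  val[2] = ⊤
  val[3] = 0
  val[4] = 0
  val[5] = 0
  val[6] = ⊤
  val[7] = ⊤

no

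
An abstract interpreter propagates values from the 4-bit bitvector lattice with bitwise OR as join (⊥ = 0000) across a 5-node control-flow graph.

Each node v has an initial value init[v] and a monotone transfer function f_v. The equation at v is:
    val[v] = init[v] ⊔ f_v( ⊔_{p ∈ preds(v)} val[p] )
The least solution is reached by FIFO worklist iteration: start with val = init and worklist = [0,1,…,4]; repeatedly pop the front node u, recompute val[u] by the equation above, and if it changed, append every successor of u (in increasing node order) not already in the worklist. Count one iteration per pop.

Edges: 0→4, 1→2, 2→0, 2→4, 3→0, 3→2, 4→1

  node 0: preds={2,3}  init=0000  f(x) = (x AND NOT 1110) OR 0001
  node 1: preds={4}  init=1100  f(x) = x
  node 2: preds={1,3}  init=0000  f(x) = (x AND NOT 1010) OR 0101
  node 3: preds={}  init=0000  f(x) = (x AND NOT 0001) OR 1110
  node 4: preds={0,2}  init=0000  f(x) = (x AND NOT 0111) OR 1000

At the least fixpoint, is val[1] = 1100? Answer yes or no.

Trace (8 dequeues):
  [1] u=0 | in 0000 | out 0001 | prev 0000 | push {}
  [2] u=1 | in 0000 | out 1100 | ==
  [3] u=2 | in 1100 | out 0101 | prev 0000 | push {0}
  [4] u=3 | in 0000 | out 1110 | prev 0000 | push {2}
  [5] u=4 | in 0101 | out 1000 | prev 0000 | push {1}
  [6] u=0 | in 1111 | out 0001 | ==
  [7] u=2 | in 1110 | out 0101 | ==
  [8] u=1 | in 1000 | out 1100 | ==

Converged values:
  [0] 0001
  [1] 1100
  [2] 0101
  [3] 1110
  [4] 1000

yes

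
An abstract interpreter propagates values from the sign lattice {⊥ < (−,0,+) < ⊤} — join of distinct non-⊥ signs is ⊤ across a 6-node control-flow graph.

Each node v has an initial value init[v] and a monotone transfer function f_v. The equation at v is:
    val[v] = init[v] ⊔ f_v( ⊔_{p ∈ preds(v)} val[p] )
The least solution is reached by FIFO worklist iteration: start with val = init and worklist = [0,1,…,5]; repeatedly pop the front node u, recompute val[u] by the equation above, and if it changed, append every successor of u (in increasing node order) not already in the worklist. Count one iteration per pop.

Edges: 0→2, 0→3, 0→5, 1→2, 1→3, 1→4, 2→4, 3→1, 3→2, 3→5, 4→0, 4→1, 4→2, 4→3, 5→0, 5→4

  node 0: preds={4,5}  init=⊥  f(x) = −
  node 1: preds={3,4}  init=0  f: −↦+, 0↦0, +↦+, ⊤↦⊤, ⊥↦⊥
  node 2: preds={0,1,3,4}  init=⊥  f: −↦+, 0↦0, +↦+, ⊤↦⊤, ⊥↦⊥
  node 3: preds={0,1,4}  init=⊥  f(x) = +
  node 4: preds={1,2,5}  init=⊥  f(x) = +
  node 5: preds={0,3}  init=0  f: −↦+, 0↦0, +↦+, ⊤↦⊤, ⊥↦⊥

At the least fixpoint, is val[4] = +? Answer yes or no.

Trace (11 dequeues):
  [1] u=0 | in 0 | out − | prev ⊥ | push {}
  [2] u=1 | in ⊥ | out 0 | ==
  [3] u=2 | in ⊤ | out ⊤ | prev ⊥ | push {}
  [4] u=3 | in ⊤ | out + | prev ⊥ | push {1,2}
  [5] u=4 | in ⊤ | out + | prev ⊥ | push {0,3}
  [6] u=5 | in ⊤ | out ⊤ | prev 0 | push {4}
  [7] u=1 | in + | out ⊤ | prev 0 | push {}
  [8] u=2 | in ⊤ | out ⊤ | ==
  [9] u=0 | in ⊤ | out − | ==
  [10] u=3 | in ⊤ | out + | ==
  [11] u=4 | in ⊤ | out + | ==

Converged values:
  [0] −
  [1] ⊤
  [2] ⊤
  [3] +
  [4] +
  [5] ⊤

yes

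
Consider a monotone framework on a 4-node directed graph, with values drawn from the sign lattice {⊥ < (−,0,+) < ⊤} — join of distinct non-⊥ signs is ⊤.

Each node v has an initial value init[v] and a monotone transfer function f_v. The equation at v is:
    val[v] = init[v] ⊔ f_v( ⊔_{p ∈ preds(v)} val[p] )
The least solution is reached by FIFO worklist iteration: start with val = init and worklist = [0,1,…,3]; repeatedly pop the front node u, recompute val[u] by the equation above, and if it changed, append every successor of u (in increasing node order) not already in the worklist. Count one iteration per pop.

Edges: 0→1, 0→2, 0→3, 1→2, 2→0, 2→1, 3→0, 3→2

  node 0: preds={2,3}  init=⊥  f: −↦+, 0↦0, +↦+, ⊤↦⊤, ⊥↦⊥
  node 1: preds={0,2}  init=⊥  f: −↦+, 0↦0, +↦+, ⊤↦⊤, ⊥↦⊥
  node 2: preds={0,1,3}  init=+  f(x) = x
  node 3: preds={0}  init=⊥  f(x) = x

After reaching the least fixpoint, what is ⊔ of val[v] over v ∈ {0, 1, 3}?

Trace (6 dequeues):
  [1] u=0 | in + | out + | prev ⊥ | push {}
  [2] u=1 | in + | out + | prev ⊥ | push {}
  [3] u=2 | in + | out + | ==
  [4] u=3 | in + | out + | prev ⊥ | push {0,2}
  [5] u=0 | in + | out + | ==
  [6] u=2 | in + | out + | ==

Converged values:
  [0] +
  [1] +
  [2] +
  [3] +

+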